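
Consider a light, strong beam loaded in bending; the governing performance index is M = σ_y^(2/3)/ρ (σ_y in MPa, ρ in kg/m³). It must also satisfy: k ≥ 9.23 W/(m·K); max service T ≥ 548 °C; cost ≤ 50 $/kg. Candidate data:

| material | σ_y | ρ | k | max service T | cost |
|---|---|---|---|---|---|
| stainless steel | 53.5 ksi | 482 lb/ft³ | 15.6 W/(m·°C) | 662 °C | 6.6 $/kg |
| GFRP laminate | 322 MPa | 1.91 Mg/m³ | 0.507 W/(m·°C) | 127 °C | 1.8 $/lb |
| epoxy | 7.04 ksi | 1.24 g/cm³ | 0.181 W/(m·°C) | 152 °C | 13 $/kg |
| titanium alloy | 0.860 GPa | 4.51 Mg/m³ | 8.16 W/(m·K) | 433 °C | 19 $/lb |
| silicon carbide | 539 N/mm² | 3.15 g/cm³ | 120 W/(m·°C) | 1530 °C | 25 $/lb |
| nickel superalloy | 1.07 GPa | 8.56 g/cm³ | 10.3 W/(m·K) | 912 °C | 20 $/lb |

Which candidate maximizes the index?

Screen on constraints: k ≥ 9.23 W/(m·K); max service T ≥ 548 °C; cost ≤ 50 $/kg. Survivors: stainless steel, nickel superalloy.
In SI units:
  stainless steel: σ_y = 368.9 MPa, ρ = 7721 kg/m³
  nickel superalloy: σ_y = 1070 MPa, ρ = 8560 kg/m³
  nickel superalloy: M = 12.2×10⁻³
  stainless steel: M = 6.66×10⁻³
Nickel superalloy has the largest M.

nickel superalloy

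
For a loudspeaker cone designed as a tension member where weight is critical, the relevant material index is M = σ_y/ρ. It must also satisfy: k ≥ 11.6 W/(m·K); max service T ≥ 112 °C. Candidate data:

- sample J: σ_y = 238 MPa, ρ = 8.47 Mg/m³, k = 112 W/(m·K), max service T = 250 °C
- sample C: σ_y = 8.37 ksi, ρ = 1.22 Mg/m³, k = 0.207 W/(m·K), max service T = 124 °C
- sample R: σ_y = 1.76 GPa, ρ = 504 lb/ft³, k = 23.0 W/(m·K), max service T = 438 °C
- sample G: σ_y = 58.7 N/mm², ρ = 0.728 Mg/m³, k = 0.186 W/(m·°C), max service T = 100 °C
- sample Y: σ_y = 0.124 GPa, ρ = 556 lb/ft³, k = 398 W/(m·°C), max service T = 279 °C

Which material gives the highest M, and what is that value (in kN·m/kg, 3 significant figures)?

sample R, M = 218 kN·m/kg

Screen on constraints: k ≥ 11.6 W/(m·K); max service T ≥ 112 °C. Survivors: sample J, sample R, sample Y.
After converting to SI:
  sample J: σ_y = 238.0 MPa, ρ = 8470 kg/m³
  sample R: σ_y = 1760 MPa, ρ = 8073 kg/m³
  sample Y: σ_y = 124.0 MPa, ρ = 8906 kg/m³
  sample R: M = 218 kN·m/kg
  sample J: M = 28.1 kN·m/kg
  sample Y: M = 13.9 kN·m/kg
Sample R ranks first.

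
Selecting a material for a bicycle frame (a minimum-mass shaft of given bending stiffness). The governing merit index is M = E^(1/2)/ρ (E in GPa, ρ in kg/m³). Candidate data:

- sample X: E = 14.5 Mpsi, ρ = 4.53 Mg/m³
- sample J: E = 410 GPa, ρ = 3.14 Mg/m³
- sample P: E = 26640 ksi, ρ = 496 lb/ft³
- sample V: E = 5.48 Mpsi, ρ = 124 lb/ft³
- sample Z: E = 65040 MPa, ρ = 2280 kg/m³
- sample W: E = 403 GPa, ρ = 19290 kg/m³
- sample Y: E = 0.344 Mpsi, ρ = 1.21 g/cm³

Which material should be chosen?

sample J

Convert each candidate to consistent units, then evaluate M:
  sample X: E = 99.97 GPa, ρ = 4530 kg/m³
  sample J: E = 410.0 GPa, ρ = 3140 kg/m³
  sample P: E = 183.7 GPa, ρ = 7945 kg/m³
  sample V: E = 37.78 GPa, ρ = 1986 kg/m³
  sample Z: E = 65.04 GPa, ρ = 2280 kg/m³
  sample W: E = 403.0 GPa, ρ = 19290 kg/m³
  sample Y: E = 2.372 GPa, ρ = 1210 kg/m³
  sample J: M = 6.45×10⁻³
  sample Z: M = 3.54×10⁻³
  sample V: M = 3.09×10⁻³
  sample X: M = 2.21×10⁻³
  sample P: M = 1.71×10⁻³
  sample Y: M = 1.27×10⁻³
  sample W: M = 1.04×10⁻³
Sample J ranks first.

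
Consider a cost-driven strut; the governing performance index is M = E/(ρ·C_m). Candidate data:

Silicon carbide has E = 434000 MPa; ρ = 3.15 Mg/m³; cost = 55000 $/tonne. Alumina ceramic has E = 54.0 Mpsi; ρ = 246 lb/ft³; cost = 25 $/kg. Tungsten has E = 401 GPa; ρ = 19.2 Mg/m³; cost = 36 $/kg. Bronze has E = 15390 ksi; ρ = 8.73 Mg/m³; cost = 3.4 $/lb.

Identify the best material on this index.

Normalizing units and computing the index:
  silicon carbide: E = 434.0 GPa, ρ = 3150 kg/m³, cost = 55.00 $/kg
  alumina ceramic: E = 372.3 GPa, ρ = 3941 kg/m³, cost = 25.00 $/kg
  tungsten: E = 401.0 GPa, ρ = 19200 kg/m³, cost = 36.00 $/kg
  bronze: E = 106.1 GPa, ρ = 8730 kg/m³, cost = 7.496 $/kg
  alumina ceramic: M = 3.78 MN·m per $
  silicon carbide: M = 2.51 MN·m per $
  bronze: M = 1.62 MN·m per $
  tungsten: M = 0.580 MN·m per $
Alumina ceramic has the largest M.

alumina ceramic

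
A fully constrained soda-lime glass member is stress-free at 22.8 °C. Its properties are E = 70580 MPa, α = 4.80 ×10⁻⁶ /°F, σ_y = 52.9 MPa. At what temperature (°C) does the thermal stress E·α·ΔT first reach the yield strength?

110 °C

E = 70580 MPa = 70.58 GPa.
α = 4.80×10⁻⁶/°F × 9/5 = 8.64×10⁻⁶/K.
E·α·ΔT = 52.90 MPa ⇒ ΔT = 52.90 / (70.58×10³ × 8.64×10⁻⁶) = 86.75 K.
T = 22.8 + 86.75 = 109.5 °C.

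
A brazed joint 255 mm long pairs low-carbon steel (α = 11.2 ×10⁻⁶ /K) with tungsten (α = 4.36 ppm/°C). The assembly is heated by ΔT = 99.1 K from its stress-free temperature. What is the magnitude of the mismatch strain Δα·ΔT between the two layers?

Δα = |11.2 − 4.36|×10⁻⁶/K = 6.84×10⁻⁶/K.
Mismatch strain = Δα·ΔT = 6.84×10⁻⁶ × 99.1 = 6.78×10⁻⁴.

6.78×10⁻⁴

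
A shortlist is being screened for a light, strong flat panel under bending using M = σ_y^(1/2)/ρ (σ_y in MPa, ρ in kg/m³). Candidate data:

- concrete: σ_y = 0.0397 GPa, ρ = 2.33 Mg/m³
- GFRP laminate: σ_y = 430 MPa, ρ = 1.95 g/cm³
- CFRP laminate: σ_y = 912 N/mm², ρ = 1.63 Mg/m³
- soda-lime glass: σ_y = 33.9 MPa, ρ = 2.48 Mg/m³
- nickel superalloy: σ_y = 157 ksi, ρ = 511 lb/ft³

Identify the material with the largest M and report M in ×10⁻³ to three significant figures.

CFRP laminate, M = 18.5×10⁻³

Putting every candidate on a common basis:
  concrete: σ_y = 39.70 MPa, ρ = 2330 kg/m³
  GFRP laminate: σ_y = 430.0 MPa, ρ = 1950 kg/m³
  CFRP laminate: σ_y = 912.0 MPa, ρ = 1630 kg/m³
  soda-lime glass: σ_y = 33.90 MPa, ρ = 2480 kg/m³
  nickel superalloy: σ_y = 1082 MPa, ρ = 8185 kg/m³
  CFRP laminate: M = 18.5×10⁻³
  GFRP laminate: M = 10.6×10⁻³
  nickel superalloy: M = 4.02×10⁻³
  concrete: M = 2.70×10⁻³
  soda-lime glass: M = 2.35×10⁻³
The maximum is for CFRP laminate.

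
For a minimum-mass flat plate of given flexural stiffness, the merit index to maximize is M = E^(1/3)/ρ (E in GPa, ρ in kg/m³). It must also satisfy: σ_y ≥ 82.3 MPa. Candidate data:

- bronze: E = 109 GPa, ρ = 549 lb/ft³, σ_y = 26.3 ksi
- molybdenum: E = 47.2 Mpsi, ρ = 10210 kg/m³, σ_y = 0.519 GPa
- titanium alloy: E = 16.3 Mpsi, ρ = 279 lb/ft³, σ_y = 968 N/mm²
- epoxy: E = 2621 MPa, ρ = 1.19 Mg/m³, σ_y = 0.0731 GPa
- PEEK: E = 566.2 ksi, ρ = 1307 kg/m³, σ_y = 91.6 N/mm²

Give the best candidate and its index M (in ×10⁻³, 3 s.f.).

Screen on constraints: σ_y ≥ 82.3 MPa. Survivors: bronze, molybdenum, titanium alloy, PEEK.
Putting every candidate on a common basis:
  bronze: E = 109.0 GPa, ρ = 8794 kg/m³
  molybdenum: E = 325.4 GPa, ρ = 10210 kg/m³
  titanium alloy: E = 112.4 GPa, ρ = 4469 kg/m³
  PEEK: E = 3.904 GPa, ρ = 1307 kg/m³
  PEEK: M = 1.20×10⁻³
  titanium alloy: M = 1.08×10⁻³
  molybdenum: M = 0.674×10⁻³
  bronze: M = 0.543×10⁻³
PEEK has the largest M.

PEEK, M = 1.20×10⁻³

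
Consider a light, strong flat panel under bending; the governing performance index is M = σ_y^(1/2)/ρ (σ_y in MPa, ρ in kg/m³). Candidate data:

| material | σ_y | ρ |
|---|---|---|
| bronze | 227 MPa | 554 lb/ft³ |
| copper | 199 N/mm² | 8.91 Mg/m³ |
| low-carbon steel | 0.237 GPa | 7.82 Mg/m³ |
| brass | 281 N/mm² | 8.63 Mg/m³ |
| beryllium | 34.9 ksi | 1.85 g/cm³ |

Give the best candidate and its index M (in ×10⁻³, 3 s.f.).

beryllium, M = 8.38×10⁻³

After converting to SI:
  bronze: σ_y = 227.0 MPa, ρ = 8874 kg/m³
  copper: σ_y = 199.0 MPa, ρ = 8910 kg/m³
  low-carbon steel: σ_y = 237.0 MPa, ρ = 7820 kg/m³
  brass: σ_y = 281.0 MPa, ρ = 8630 kg/m³
  beryllium: σ_y = 240.6 MPa, ρ = 1850 kg/m³
  beryllium: M = 8.38×10⁻³
  low-carbon steel: M = 1.97×10⁻³
  brass: M = 1.94×10⁻³
  bronze: M = 1.70×10⁻³
  copper: M = 1.58×10⁻³
Highest index: beryllium.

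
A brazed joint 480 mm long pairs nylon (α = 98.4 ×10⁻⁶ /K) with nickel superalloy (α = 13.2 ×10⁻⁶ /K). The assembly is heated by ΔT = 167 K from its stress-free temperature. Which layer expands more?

α(nylon) = 98.4×10⁻⁶/K vs α(nickel superalloy) = 13.2×10⁻⁶/K.
Higher α expands more for the same ΔT: nylon.

nylon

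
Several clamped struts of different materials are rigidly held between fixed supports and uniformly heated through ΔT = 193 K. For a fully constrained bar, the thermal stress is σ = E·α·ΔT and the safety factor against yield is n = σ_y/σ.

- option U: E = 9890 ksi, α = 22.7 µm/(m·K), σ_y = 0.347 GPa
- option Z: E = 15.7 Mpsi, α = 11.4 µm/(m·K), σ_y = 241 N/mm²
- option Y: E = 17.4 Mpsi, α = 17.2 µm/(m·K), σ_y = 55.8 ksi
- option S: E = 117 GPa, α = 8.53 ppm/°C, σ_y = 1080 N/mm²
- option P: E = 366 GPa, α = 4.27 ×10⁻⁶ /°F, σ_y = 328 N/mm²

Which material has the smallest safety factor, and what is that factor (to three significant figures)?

option P, n = 0.604

Converting E to GPa, α to ×10⁻⁶/K, σ_y to MPa, then σ and n for each:
  option U: E = 68.19, α = 22.7, σ_y = 347.0 → σ = 299 MPa, n = 1.16
  option Z: E = 108.2, α = 11.4, σ_y = 241.0 → σ = 238 MPa, n = 1.01
  option Y: E = 120.0, α = 17.2, σ_y = 384.7 → σ = 398 MPa, n = 0.966
  option S: E = 117.0, α = 8.53, σ_y = 1080 → σ = 193 MPa, n = 5.61
  option P: E = 366.0, α = 7.69, σ_y = 328.0 → σ = 543 MPa, n = 0.604
Option P has the lowest safety factor, n = 0.604.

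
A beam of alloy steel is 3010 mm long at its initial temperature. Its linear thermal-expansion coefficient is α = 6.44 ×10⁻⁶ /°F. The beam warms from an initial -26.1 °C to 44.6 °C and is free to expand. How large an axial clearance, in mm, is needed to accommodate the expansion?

2.47 mm

Convert α: 6.44×10⁻⁶/°F × (9/5) = 11.6×10⁻⁶/K.
ΔT = 44.6 − (-26.1) = 70.70 K.
ΔL = α·L₀·ΔT = 11.6×10⁻⁶ × 3010 mm × 70.70 K = 2.47 mm.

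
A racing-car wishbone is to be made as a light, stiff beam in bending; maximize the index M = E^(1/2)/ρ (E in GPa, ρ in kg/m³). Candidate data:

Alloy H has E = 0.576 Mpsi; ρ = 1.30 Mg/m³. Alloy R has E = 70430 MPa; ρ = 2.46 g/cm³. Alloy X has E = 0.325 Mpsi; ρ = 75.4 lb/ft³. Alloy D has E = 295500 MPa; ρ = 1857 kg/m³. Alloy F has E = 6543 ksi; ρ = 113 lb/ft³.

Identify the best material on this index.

Normalizing units and computing the index:
  alloy H: E = 3.971 GPa, ρ = 1300 kg/m³
  alloy R: E = 70.43 GPa, ρ = 2460 kg/m³
  alloy X: E = 2.241 GPa, ρ = 1208 kg/m³
  alloy D: E = 295.5 GPa, ρ = 1857 kg/m³
  alloy F: E = 45.11 GPa, ρ = 1810 kg/m³
  alloy D: M = 9.26×10⁻³
  alloy F: M = 3.71×10⁻³
  alloy R: M = 3.41×10⁻³
  alloy H: M = 1.53×10⁻³
  alloy X: M = 1.24×10⁻³
Highest index: alloy D.

alloy D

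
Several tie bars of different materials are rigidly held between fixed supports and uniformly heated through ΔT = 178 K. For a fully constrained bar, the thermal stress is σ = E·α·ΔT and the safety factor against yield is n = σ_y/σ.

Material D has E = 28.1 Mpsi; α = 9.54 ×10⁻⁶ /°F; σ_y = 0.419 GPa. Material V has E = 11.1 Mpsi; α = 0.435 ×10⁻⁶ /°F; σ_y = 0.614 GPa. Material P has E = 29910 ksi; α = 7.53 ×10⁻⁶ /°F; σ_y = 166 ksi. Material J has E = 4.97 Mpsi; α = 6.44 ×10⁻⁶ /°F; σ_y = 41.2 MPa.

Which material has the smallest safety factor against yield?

Converting E to GPa, α to ×10⁻⁶/K, σ_y to MPa, then σ and n for each:
  material D: E = 193.7, α = 17.2, σ_y = 419.0 → σ = 592 MPa, n = 0.708
  material V: E = 76.53, α = 0.783, σ_y = 614.0 → σ = 10.7 MPa, n = 57.6
  material P: E = 206.2, α = 13.6, σ_y = 1145 → σ = 498 MPa, n = 2.30
  material J: E = 34.27, α = 11.6, σ_y = 41.20 → σ = 70.7 MPa, n = 0.583
Material J has the lowest safety factor, n = 0.583.

material J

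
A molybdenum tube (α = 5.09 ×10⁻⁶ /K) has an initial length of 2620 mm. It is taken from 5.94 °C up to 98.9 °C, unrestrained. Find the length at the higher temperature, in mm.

2621.2 mm

ΔT = 98.9 − 5.94 = 92.96 K.
ΔL = α·L₀·ΔT = 5.09×10⁻⁶ × 2620 mm × 92.96 K = 1.24 mm.
L = L₀ + ΔL = 2620 + 1.24 = 2621.2 mm.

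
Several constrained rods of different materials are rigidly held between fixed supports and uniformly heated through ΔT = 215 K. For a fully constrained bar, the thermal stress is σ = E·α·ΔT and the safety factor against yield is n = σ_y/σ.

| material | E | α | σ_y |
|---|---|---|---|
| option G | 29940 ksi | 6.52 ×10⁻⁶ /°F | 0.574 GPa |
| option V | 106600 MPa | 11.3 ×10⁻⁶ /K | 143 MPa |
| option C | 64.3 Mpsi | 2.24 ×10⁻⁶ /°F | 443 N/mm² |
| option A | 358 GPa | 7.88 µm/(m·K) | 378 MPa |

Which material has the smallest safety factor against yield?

Converting E to GPa, α to ×10⁻⁶/K, σ_y to MPa, then σ and n for each:
  option G: E = 206.4, α = 11.7, σ_y = 574.0 → σ = 521 MPa, n = 1.10
  option V: E = 106.6, α = 11.3, σ_y = 143.0 → σ = 259 MPa, n = 0.552
  option C: E = 443.3, α = 4.03, σ_y = 443.0 → σ = 384 MPa, n = 1.15
  option A: E = 358.0, α = 7.88, σ_y = 378.0 → σ = 607 MPa, n = 0.623
Option V has the lowest safety factor, n = 0.552.

option V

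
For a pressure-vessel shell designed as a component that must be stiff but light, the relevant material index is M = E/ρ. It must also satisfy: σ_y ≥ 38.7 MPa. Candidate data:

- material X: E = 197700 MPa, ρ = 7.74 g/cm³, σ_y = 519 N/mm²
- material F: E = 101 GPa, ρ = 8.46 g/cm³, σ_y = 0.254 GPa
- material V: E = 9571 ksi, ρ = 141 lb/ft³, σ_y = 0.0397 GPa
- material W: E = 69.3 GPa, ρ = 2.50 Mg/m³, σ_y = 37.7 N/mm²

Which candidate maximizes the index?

Screen on constraints: σ_y ≥ 38.7 MPa. Survivors: material X, material F, material V.
Convert each candidate to consistent units, then evaluate M:
  material X: E = 197.7 GPa, ρ = 7740 kg/m³
  material F: E = 101.0 GPa, ρ = 8460 kg/m³
  material V: E = 65.99 GPa, ρ = 2259 kg/m³
  material V: M = 29.2 MN·m/kg
  material X: M = 25.5 MN·m/kg
  material F: M = 11.9 MN·m/kg
Highest index: material V.

material V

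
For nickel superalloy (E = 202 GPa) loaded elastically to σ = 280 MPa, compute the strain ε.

ε = σ/E = 280 / 202000 = 1.39×10⁻³.

1.39×10⁻³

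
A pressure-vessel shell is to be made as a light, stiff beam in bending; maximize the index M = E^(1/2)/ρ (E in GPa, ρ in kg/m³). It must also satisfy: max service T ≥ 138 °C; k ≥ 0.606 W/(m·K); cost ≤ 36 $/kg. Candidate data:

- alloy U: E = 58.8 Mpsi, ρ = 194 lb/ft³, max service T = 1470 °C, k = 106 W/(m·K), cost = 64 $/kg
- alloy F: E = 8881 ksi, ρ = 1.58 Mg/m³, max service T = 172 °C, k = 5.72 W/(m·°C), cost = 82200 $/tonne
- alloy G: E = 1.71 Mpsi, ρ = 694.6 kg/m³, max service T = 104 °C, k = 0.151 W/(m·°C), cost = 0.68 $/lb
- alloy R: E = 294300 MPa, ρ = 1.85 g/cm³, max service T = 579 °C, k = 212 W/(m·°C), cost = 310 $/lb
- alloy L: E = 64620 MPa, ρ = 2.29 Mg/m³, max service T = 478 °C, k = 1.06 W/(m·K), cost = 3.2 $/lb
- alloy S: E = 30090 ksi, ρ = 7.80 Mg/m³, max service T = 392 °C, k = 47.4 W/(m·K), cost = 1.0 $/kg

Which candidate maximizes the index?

alloy L

Screen on constraints: max service T ≥ 138 °C; k ≥ 0.606 W/(m·K); cost ≤ 36 $/kg. Survivors: alloy L, alloy S.
In SI units:
  alloy L: E = 64.62 GPa, ρ = 2290 kg/m³
  alloy S: E = 207.5 GPa, ρ = 7800 kg/m³
  alloy L: M = 3.51×10⁻³
  alloy S: M = 1.85×10⁻³
Alloy L has the largest M.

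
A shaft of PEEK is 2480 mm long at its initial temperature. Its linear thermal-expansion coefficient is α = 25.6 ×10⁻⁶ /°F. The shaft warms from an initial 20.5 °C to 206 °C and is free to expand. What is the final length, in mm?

Convert α: 25.6×10⁻⁶/°F × (9/5) = 46.1×10⁻⁶/K.
ΔT = 206 − 20.5 = 185.5 K.
ΔL = α·L₀·ΔT = 46.1×10⁻⁶ × 2480 mm × 185.5 K = 21.2 mm.
L = L₀ + ΔL = 2480 + 21.2 = 2501.2 mm.

2501.2 mm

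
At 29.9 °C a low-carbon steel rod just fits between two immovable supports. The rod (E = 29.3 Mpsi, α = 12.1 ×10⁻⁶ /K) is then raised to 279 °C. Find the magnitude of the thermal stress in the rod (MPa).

E = 29.3 Mpsi = 202.0 GPa.
ΔT = 249.1 K. Constrained thermal stress σ = E·α·ΔT = 202.0×10³ MPa × 12.1×10⁻⁶ × 249.1 = 609 MPa (compressive).

609 MPa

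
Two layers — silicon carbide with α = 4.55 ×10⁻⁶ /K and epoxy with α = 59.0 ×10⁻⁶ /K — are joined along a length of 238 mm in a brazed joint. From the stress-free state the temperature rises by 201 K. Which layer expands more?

epoxy

α(silicon carbide) = 4.55×10⁻⁶/K vs α(epoxy) = 59.0×10⁻⁶/K.
Higher α expands more for the same ΔT: epoxy.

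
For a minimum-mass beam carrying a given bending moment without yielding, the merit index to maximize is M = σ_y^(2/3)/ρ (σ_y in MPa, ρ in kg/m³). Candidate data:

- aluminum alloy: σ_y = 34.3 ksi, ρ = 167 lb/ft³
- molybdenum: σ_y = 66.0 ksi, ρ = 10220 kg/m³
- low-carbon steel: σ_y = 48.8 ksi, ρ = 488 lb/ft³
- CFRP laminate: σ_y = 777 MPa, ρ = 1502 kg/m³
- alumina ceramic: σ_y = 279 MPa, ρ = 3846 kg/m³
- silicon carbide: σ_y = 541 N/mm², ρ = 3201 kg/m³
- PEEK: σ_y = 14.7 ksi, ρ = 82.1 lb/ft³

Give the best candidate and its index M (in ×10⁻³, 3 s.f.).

CFRP laminate, M = 56.3×10⁻³

Normalizing units and computing the index:
  aluminum alloy: σ_y = 236.5 MPa, ρ = 2675 kg/m³
  molybdenum: σ_y = 455.1 MPa, ρ = 10220 kg/m³
  low-carbon steel: σ_y = 336.5 MPa, ρ = 7817 kg/m³
  CFRP laminate: σ_y = 777.0 MPa, ρ = 1502 kg/m³
  alumina ceramic: σ_y = 279.0 MPa, ρ = 3846 kg/m³
  silicon carbide: σ_y = 541.0 MPa, ρ = 3201 kg/m³
  PEEK: σ_y = 101.4 MPa, ρ = 1315 kg/m³
  CFRP laminate: M = 56.3×10⁻³
  silicon carbide: M = 20.7×10⁻³
  PEEK: M = 16.5×10⁻³
  aluminum alloy: M = 14.3×10⁻³
  alumina ceramic: M = 11.1×10⁻³
  low-carbon steel: M = 6.19×10⁻³
  molybdenum: M = 5.79×10⁻³
The maximum is for CFRP laminate.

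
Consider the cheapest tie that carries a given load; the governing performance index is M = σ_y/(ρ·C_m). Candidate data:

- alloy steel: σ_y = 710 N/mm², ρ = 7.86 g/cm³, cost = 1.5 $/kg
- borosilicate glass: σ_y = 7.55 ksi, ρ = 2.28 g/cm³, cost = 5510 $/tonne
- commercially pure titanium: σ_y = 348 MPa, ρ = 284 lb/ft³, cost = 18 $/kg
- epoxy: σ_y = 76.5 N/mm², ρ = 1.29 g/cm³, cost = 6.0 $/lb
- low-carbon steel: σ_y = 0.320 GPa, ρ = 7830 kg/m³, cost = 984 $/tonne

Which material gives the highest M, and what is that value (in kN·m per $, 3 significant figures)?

alloy steel, M = 60.2 kN·m per $

Putting every candidate on a common basis:
  alloy steel: σ_y = 710.0 MPa, ρ = 7860 kg/m³, cost = 1.500 $/kg
  borosilicate glass: σ_y = 52.06 MPa, ρ = 2280 kg/m³, cost = 5.510 $/kg
  commercially pure titanium: σ_y = 348.0 MPa, ρ = 4549 kg/m³, cost = 18.00 $/kg
  epoxy: σ_y = 76.50 MPa, ρ = 1290 kg/m³, cost = 13.23 $/kg
  low-carbon steel: σ_y = 320.0 MPa, ρ = 7830 kg/m³, cost = 0.9840 $/kg
  alloy steel: M = 60.2 kN·m per $
  low-carbon steel: M = 41.5 kN·m per $
  epoxy: M = 4.48 kN·m per $
  commercially pure titanium: M = 4.25 kN·m per $
  borosilicate glass: M = 4.14 kN·m per $
Alloy steel has the largest M.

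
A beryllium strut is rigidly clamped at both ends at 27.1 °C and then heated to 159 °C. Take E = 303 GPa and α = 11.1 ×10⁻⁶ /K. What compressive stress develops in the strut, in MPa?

ΔT = 131.9 K. Constrained thermal stress σ = E·α·ΔT = 303.0×10³ MPa × 11.1×10⁻⁶ × 131.9 = 444 MPa (compressive).

444 MPa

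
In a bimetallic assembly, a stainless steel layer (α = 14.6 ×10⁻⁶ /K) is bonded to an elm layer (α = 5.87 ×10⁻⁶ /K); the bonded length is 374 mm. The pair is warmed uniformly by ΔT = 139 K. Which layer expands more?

α(stainless steel) = 14.6×10⁻⁶/K vs α(elm) = 5.87×10⁻⁶/K.
Higher α expands more for the same ΔT: stainless steel.

stainless steel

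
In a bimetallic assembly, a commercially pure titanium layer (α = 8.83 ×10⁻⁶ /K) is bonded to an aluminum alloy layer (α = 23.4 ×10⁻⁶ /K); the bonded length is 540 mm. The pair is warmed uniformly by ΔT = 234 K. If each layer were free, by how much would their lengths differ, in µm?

1840 µm

Δα = |8.83 − 23.4|×10⁻⁶/K = 14.6×10⁻⁶/K.
ΔL_mismatch = Δα·L·ΔT = 14.6×10⁻⁶ × 540.0 mm × 234.0 K = 1840 µm.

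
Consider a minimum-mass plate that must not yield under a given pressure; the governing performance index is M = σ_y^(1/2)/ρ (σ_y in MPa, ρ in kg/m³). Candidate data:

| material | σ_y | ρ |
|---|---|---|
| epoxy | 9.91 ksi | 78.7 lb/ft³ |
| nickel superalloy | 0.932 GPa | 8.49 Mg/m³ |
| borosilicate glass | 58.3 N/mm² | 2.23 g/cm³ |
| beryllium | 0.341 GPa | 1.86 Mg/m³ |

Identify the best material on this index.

beryllium

After converting to SI:
  epoxy: σ_y = 68.33 MPa, ρ = 1261 kg/m³
  nickel superalloy: σ_y = 932.0 MPa, ρ = 8490 kg/m³
  borosilicate glass: σ_y = 58.30 MPa, ρ = 2230 kg/m³
  beryllium: σ_y = 341.0 MPa, ρ = 1860 kg/m³
  beryllium: M = 9.93×10⁻³
  epoxy: M = 6.56×10⁻³
  nickel superalloy: M = 3.60×10⁻³
  borosilicate glass: M = 3.42×10⁻³
The maximum is for beryllium.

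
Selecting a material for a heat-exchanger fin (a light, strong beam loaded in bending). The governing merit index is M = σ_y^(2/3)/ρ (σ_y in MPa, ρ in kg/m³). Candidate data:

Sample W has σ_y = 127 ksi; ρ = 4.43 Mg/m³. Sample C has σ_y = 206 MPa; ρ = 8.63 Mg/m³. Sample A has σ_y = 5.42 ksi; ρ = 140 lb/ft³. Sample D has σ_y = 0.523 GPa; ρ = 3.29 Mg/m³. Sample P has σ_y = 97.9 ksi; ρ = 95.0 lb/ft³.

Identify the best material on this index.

Normalizing units and computing the index:
  sample W: σ_y = 875.6 MPa, ρ = 4430 kg/m³
  sample C: σ_y = 206.0 MPa, ρ = 8630 kg/m³
  sample A: σ_y = 37.37 MPa, ρ = 2243 kg/m³
  sample D: σ_y = 523.0 MPa, ρ = 3290 kg/m³
  sample P: σ_y = 675.0 MPa, ρ = 1522 kg/m³
  sample P: M = 50.6×10⁻³
  sample W: M = 20.7×10⁻³
  sample D: M = 19.7×10⁻³
  sample A: M = 4.98×10⁻³
  sample C: M = 4.04×10⁻³
Highest index: sample P.

sample P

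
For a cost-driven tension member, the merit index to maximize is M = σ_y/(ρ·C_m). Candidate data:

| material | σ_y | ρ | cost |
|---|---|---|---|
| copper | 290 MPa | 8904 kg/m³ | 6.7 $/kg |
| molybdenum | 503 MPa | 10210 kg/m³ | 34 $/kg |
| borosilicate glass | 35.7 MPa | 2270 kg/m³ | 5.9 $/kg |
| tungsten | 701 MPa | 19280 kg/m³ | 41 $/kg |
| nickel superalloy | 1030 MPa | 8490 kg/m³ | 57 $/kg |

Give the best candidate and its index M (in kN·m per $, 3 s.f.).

Per-candidate index values:
  copper: M = 4.86 kN·m per $
  borosilicate glass: M = 2.67 kN·m per $
  nickel superalloy: M = 2.13 kN·m per $
  molybdenum: M = 1.45 kN·m per $
  tungsten: M = 0.887 kN·m per $
Highest index: copper.

copper, M = 4.86 kN·m per $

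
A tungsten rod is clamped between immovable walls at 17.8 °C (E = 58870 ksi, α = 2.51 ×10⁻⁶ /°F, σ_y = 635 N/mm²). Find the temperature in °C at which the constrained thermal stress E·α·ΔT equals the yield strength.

E = 58870 ksi = 405.9 GPa.
α = 2.51×10⁻⁶/°F × 9/5 = 4.52×10⁻⁶/K.
σ_y = 635 N/mm² = 635.0 MPa.
E·α·ΔT = 635.0 MPa ⇒ ΔT = 635.0 / (405.9×10³ × 4.52×10⁻⁶) = 346.3 K.
T = 17.8 + 346.3 = 364.1 °C.

364 °C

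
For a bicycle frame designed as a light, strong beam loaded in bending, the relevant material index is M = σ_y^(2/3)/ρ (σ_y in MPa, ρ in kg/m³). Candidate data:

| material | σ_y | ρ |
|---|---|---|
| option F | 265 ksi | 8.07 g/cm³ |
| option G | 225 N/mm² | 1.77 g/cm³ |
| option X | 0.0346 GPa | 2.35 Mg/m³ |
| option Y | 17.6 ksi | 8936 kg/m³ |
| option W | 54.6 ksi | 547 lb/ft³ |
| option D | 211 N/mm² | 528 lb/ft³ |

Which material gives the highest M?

option G

Convert each candidate to consistent units, then evaluate M:
  option F: σ_y = 1827 MPa, ρ = 8070 kg/m³
  option G: σ_y = 225.0 MPa, ρ = 1770 kg/m³
  option X: σ_y = 34.60 MPa, ρ = 2350 kg/m³
  option Y: σ_y = 121.3 MPa, ρ = 8936 kg/m³
  option W: σ_y = 376.5 MPa, ρ = 8762 kg/m³
  option D: σ_y = 211.0 MPa, ρ = 8458 kg/m³
  option G: M = 20.9×10⁻³
  option F: M = 18.5×10⁻³
  option W: M = 5.95×10⁻³
  option X: M = 4.52×10⁻³
  option D: M = 4.19×10⁻³
  option Y: M = 2.74×10⁻³
Highest index: option G.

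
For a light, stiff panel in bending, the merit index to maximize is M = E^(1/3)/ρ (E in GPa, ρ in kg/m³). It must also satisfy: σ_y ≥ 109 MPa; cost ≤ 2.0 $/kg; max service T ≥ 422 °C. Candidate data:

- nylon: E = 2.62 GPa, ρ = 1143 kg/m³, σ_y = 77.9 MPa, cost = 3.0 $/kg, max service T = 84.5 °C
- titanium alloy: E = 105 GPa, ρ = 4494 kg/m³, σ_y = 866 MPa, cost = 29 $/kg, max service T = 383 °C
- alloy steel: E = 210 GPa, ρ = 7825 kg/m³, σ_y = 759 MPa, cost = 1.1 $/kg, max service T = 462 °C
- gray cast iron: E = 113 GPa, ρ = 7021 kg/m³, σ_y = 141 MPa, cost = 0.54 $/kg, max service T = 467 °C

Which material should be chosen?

alloy steel

Screen on constraints: σ_y ≥ 109 MPa; cost ≤ 2.0 $/kg; max service T ≥ 422 °C. Survivors: alloy steel, gray cast iron.
Evaluate M for each candidate:
  alloy steel: M = 0.760×10⁻³
  gray cast iron: M = 0.689×10⁻³
Highest index: alloy steel.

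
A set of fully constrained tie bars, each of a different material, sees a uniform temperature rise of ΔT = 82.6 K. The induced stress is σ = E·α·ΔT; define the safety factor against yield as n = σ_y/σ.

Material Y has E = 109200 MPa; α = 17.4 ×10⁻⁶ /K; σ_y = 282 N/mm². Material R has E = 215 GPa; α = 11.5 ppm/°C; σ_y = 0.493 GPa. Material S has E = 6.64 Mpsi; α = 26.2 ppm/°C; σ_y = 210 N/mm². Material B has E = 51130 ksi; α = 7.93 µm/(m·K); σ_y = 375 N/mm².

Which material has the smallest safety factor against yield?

material B

Converting E to GPa, α to ×10⁻⁶/K, σ_y to MPa, then σ and n for each:
  material Y: E = 109.2, α = 17.4, σ_y = 282.0 → σ = 157 MPa, n = 1.80
  material R: E = 215.0, α = 11.5, σ_y = 493.0 → σ = 204 MPa, n = 2.41
  material S: E = 45.78, α = 26.2, σ_y = 210.0 → σ = 99.1 MPa, n = 2.12
  material B: E = 352.5, α = 7.93, σ_y = 375.0 → σ = 231 MPa, n = 1.62
Smallest n: material B with n = 1.62.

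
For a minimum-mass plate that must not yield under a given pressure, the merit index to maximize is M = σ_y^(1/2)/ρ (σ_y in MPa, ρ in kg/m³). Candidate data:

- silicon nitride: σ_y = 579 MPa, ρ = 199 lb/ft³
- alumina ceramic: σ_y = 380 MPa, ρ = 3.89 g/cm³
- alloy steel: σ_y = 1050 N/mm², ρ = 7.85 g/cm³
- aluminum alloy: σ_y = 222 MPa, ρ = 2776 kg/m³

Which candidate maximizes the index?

Convert each candidate to consistent units, then evaluate M:
  silicon nitride: σ_y = 579.0 MPa, ρ = 3188 kg/m³
  alumina ceramic: σ_y = 380.0 MPa, ρ = 3890 kg/m³
  alloy steel: σ_y = 1050 MPa, ρ = 7850 kg/m³
  aluminum alloy: σ_y = 222.0 MPa, ρ = 2776 kg/m³
  silicon nitride: M = 7.55×10⁻³
  aluminum alloy: M = 5.37×10⁻³
  alumina ceramic: M = 5.01×10⁻³
  alloy steel: M = 4.13×10⁻³
The maximum is for silicon nitride.

silicon nitride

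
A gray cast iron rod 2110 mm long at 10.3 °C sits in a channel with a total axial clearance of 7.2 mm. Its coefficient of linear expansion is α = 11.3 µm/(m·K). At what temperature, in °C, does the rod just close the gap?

312 °C

α·L₀·ΔT = 7.2 mm ⇒ ΔT = 7.2 / (11.3×10⁻⁶ × 2110.0) = 302.0 K.
T = 10.3 + 302.0 = 312.3 °C.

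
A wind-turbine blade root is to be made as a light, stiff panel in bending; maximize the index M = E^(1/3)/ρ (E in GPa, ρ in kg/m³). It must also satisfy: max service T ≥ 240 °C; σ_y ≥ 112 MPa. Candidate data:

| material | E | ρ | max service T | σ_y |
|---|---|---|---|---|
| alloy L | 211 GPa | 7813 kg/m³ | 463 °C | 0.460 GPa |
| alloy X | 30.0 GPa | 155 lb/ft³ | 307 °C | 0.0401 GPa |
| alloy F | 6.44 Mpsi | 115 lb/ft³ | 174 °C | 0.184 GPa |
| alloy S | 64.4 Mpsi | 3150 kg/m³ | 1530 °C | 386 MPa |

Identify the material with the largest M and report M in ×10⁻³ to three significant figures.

Screen on constraints: max service T ≥ 240 °C; σ_y ≥ 112 MPa. Survivors: alloy L, alloy S.
Convert each candidate to consistent units, then evaluate M:
  alloy L: E = 211.0 GPa, ρ = 7813 kg/m³
  alloy S: E = 444.0 GPa, ρ = 3150 kg/m³
  alloy S: M = 2.42×10⁻³
  alloy L: M = 0.762×10⁻³
Alloy S has the largest M.

alloy S, M = 2.42×10⁻³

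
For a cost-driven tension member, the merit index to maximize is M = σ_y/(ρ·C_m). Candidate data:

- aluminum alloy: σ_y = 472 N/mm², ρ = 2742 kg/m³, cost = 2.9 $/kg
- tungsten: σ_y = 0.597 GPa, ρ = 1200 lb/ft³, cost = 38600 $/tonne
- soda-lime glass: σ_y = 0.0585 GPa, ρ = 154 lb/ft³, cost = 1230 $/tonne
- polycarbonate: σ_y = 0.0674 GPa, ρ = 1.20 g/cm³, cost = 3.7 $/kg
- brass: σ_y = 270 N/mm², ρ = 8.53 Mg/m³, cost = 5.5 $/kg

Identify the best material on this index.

Putting every candidate on a common basis:
  aluminum alloy: σ_y = 472.0 MPa, ρ = 2742 kg/m³, cost = 2.900 $/kg
  tungsten: σ_y = 597.0 MPa, ρ = 19220 kg/m³, cost = 38.60 $/kg
  soda-lime glass: σ_y = 58.50 MPa, ρ = 2467 kg/m³, cost = 1.230 $/kg
  polycarbonate: σ_y = 67.40 MPa, ρ = 1200 kg/m³, cost = 3.700 $/kg
  brass: σ_y = 270.0 MPa, ρ = 8530 kg/m³, cost = 5.500 $/kg
  aluminum alloy: M = 59.4 kN·m per $
  soda-lime glass: M = 19.3 kN·m per $
  polycarbonate: M = 15.2 kN·m per $
  brass: M = 5.76 kN·m per $
  tungsten: M = 0.805 kN·m per $
Aluminum alloy ranks first.

aluminum alloy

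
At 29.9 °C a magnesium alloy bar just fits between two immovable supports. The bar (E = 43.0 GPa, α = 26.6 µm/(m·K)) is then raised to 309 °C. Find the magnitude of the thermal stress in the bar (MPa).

319 MPa

ΔT = 279.1 K. Constrained thermal stress σ = E·α·ΔT = 43.00×10³ MPa × 26.6×10⁻⁶ × 279.1 = 319 MPa (compressive).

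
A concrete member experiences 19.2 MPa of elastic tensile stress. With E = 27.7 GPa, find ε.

ε = σ/E = 19.2 / 27700 = 6.93×10⁻⁴.

6.93×10⁻⁴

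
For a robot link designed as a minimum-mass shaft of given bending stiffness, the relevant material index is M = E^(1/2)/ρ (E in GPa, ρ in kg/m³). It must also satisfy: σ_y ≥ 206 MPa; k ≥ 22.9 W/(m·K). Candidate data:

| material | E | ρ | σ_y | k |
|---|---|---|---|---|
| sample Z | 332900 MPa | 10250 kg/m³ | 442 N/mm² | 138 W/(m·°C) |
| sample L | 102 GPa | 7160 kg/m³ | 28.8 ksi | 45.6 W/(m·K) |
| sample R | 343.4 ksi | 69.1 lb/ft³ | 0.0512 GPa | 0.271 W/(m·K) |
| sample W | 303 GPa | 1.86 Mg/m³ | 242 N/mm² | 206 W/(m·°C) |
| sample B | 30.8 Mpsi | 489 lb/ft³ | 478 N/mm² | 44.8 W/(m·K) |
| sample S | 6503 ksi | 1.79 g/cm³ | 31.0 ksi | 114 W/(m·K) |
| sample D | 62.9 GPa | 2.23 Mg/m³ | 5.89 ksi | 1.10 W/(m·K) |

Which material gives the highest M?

Screen on constraints: σ_y ≥ 206 MPa; k ≥ 22.9 W/(m·K). Survivors: sample Z, sample W, sample B, sample S.
Convert each candidate to consistent units, then evaluate M:
  sample Z: E = 332.9 GPa, ρ = 10250 kg/m³
  sample W: E = 303.0 GPa, ρ = 1860 kg/m³
  sample B: E = 212.4 GPa, ρ = 7833 kg/m³
  sample S: E = 44.84 GPa, ρ = 1790 kg/m³
  sample W: M = 9.36×10⁻³
  sample S: M = 3.74×10⁻³
  sample B: M = 1.86×10⁻³
  sample Z: M = 1.78×10⁻³
The maximum is for sample W.

sample W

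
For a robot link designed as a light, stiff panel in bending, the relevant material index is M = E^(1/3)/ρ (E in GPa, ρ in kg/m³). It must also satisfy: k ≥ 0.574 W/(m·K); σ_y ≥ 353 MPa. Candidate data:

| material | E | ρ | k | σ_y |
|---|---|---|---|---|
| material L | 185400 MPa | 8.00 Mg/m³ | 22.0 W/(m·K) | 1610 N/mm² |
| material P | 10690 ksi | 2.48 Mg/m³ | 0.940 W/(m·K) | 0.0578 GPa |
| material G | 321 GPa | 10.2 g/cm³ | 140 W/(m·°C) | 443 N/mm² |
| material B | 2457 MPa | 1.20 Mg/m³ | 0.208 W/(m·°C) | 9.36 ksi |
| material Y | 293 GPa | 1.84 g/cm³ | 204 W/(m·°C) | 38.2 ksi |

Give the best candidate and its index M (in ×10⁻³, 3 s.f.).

Screen on constraints: k ≥ 0.574 W/(m·K); σ_y ≥ 353 MPa. Survivors: material L, material G.
Convert each candidate to consistent units, then evaluate M:
  material L: E = 185.4 GPa, ρ = 8000 kg/m³
  material G: E = 321.0 GPa, ρ = 10200 kg/m³
  material L: M = 0.713×10⁻³
  material G: M = 0.671×10⁻³
Material L has the largest M.

material L, M = 0.713×10⁻³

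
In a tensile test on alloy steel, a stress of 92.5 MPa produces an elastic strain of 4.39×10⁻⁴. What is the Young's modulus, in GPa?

E = σ/ε = 92.5 MPa / 4.39×10⁻⁴ = 210700 MPa = 211 GPa.

211 GPa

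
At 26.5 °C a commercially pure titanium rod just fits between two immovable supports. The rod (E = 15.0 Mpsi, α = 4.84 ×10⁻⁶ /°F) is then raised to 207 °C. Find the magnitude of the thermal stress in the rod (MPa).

E = 15.0 Mpsi = 103.4 GPa.
α = 4.84×10⁻⁶/°F × 9/5 = 8.71×10⁻⁶/K.
ΔT = 180.5 K. Constrained thermal stress σ = E·α·ΔT = 103.4×10³ MPa × 8.71×10⁻⁶ × 180.5 = 163 MPa (compressive).

163 MPa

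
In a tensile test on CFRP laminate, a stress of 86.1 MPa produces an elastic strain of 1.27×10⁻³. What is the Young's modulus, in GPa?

E = σ/ε = 86.1 MPa / 1.27×10⁻³ = 67800 MPa = 67.8 GPa.

67.8 GPa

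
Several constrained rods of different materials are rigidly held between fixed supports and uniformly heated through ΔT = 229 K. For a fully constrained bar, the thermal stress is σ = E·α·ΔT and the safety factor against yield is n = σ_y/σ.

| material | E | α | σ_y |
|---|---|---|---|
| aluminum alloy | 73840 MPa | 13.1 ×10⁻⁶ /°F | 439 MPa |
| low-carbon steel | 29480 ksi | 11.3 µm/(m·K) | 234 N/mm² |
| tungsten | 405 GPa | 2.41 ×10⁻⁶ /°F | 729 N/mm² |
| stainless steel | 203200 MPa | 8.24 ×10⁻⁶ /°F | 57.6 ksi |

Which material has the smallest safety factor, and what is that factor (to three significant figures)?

low-carbon steel, n = 0.445

With everything in SI (GPa, ×10⁻⁶/K, MPa):
  aluminum alloy: E = 73.84, α = 23.6, σ_y = 439.0 → σ = 399 MPa, n = 1.10
  low-carbon steel: E = 203.3, α = 11.3, σ_y = 234.0 → σ = 526 MPa, n = 0.445
  tungsten: E = 405.0, α = 4.34, σ_y = 729.0 → σ = 402 MPa, n = 1.81
  stainless steel: E = 203.2, α = 14.8, σ_y = 397.1 → σ = 690 MPa, n = 0.575
Smallest n: low-carbon steel with n = 0.445.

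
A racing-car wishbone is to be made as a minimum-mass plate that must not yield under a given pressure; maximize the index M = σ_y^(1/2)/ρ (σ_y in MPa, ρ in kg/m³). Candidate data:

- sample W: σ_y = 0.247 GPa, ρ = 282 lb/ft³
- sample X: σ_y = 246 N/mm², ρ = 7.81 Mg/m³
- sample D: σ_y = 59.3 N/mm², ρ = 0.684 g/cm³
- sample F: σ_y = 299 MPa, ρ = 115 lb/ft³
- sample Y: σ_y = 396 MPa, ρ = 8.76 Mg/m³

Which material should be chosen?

sample D

Putting every candidate on a common basis:
  sample W: σ_y = 247.0 MPa, ρ = 4517 kg/m³
  sample X: σ_y = 246.0 MPa, ρ = 7810 kg/m³
  sample D: σ_y = 59.30 MPa, ρ = 684.0 kg/m³
  sample F: σ_y = 299.0 MPa, ρ = 1842 kg/m³
  sample Y: σ_y = 396.0 MPa, ρ = 8760 kg/m³
  sample D: M = 11.3×10⁻³
  sample F: M = 9.39×10⁻³
  sample W: M = 3.48×10⁻³
  sample Y: M = 2.27×10⁻³
  sample X: M = 2.01×10⁻³
Highest index: sample D.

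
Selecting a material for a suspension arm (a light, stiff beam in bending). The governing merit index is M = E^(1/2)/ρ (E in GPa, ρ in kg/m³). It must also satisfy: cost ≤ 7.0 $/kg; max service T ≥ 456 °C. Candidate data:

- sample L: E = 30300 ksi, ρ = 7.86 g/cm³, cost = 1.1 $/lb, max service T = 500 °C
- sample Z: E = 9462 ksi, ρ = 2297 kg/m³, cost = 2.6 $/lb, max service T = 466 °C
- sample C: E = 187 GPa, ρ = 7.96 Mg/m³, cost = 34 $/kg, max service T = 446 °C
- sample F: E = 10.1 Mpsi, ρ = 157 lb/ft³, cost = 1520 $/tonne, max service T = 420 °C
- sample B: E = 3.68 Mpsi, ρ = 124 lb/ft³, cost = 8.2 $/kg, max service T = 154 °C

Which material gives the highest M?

sample Z

Screen on constraints: cost ≤ 7.0 $/kg; max service T ≥ 456 °C. Survivors: sample L, sample Z.
Convert each candidate to consistent units, then evaluate M:
  sample L: E = 208.9 GPa, ρ = 7860 kg/m³
  sample Z: E = 65.24 GPa, ρ = 2297 kg/m³
  sample Z: M = 3.52×10⁻³
  sample L: M = 1.84×10⁻³
The maximum is for sample Z.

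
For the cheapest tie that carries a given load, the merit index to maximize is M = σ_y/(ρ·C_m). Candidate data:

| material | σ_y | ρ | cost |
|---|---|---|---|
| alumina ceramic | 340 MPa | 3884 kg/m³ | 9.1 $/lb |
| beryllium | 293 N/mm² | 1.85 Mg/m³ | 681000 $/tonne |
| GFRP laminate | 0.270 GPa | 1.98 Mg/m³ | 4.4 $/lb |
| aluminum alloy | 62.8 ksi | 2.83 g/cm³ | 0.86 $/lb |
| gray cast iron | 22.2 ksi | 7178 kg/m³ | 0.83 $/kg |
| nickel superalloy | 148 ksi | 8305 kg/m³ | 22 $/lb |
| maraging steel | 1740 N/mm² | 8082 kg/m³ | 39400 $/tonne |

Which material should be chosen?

Normalizing units and computing the index:
  alumina ceramic: σ_y = 340.0 MPa, ρ = 3884 kg/m³, cost = 20.06 $/kg
  beryllium: σ_y = 293.0 MPa, ρ = 1850 kg/m³, cost = 681.0 $/kg
  GFRP laminate: σ_y = 270.0 MPa, ρ = 1980 kg/m³, cost = 9.700 $/kg
  aluminum alloy: σ_y = 433.0 MPa, ρ = 2830 kg/m³, cost = 1.896 $/kg
  gray cast iron: σ_y = 153.1 MPa, ρ = 7178 kg/m³, cost = 0.8300 $/kg
  nickel superalloy: σ_y = 1020 MPa, ρ = 8305 kg/m³, cost = 48.50 $/kg
  maraging steel: σ_y = 1740 MPa, ρ = 8082 kg/m³, cost = 39.40 $/kg
  aluminum alloy: M = 80.7 kN·m per $
  gray cast iron: M = 25.7 kN·m per $
  GFRP laminate: M = 14.1 kN·m per $
  maraging steel: M = 5.46 kN·m per $
  alumina ceramic: M = 4.36 kN·m per $
  nickel superalloy: M = 2.53 kN·m per $
  beryllium: M = 0.233 kN·m per $
Aluminum alloy has the largest M.

aluminum alloy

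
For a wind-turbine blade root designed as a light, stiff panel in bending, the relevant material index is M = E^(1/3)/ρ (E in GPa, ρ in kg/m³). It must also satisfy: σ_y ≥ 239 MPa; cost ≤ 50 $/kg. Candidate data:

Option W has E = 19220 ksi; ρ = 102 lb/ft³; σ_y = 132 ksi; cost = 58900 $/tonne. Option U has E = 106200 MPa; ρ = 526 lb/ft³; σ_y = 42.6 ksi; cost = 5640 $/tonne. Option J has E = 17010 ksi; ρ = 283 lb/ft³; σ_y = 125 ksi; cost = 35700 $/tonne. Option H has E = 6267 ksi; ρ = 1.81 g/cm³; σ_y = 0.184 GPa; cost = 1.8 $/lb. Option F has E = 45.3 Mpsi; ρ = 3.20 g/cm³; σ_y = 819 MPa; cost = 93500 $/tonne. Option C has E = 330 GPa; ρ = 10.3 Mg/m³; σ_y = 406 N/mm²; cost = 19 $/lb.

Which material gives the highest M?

Screen on constraints: σ_y ≥ 239 MPa; cost ≤ 50 $/kg. Survivors: option U, option J, option C.
Putting every candidate on a common basis:
  option U: E = 106.2 GPa, ρ = 8426 kg/m³
  option J: E = 117.3 GPa, ρ = 4533 kg/m³
  option C: E = 330.0 GPa, ρ = 10300 kg/m³
  option J: M = 1.08×10⁻³
  option C: M = 0.671×10⁻³
  option U: M = 0.562×10⁻³
Highest index: option J.

option J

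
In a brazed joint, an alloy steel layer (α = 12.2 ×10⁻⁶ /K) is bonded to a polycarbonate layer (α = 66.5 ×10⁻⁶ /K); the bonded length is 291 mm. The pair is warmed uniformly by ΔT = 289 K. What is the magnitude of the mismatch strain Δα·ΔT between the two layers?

0.0157

Δα = |12.2 − 66.5|×10⁻⁶/K = 54.3×10⁻⁶/K.
Mismatch strain = Δα·ΔT = 54.3×10⁻⁶ × 289.0 = 0.0157.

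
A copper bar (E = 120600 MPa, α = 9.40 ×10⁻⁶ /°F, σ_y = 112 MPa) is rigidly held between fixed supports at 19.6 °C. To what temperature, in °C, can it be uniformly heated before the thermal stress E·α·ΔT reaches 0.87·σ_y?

67.4 °C

E = 120600 MPa = 120.6 GPa.
α = 9.40×10⁻⁶/°F × 9/5 = 16.9×10⁻⁶/K.
E·α·ΔT = 97.44 MPa ⇒ ΔT = 97.44 / (120.6×10³ × 16.9×10⁻⁶) = 47.75 K.
T = 19.6 + 47.75 = 67.35 °C.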